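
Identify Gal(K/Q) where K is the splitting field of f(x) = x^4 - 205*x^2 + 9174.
Gal(K/Q) = V_4 (Klein four-group, Z/2Z × Z/2Z)

f factors as (x^2 - 139)(x^2 - 66), so the splitting field is K = Q(sqrt(139), sqrt(66)). The elements 139, 66, 9174 are all non-squares in Q, so sqrt(139) and sqrt(66) generate independent quadratic extensions. Thus [K:Q] = 4 and Gal(K/Q) is generated by the two order-2 automorphisms sqrt(139) ↦ -sqrt(139) and sqrt(66) ↦ -sqrt(66), giving V_4.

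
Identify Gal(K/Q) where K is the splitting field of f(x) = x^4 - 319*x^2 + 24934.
Gal(K/Q) = V_4 (Klein four-group, Z/2Z × Z/2Z)

f factors as (x^2 - 137)(x^2 - 182), so the splitting field is K = Q(sqrt(137), sqrt(182)). The elements 137, 182, 24934 are all non-squares in Q, so sqrt(137) and sqrt(182) generate independent quadratic extensions. Thus [K:Q] = 4 and Gal(K/Q) is generated by the two order-2 automorphisms sqrt(137) ↦ -sqrt(137) and sqrt(182) ↦ -sqrt(182), giving V_4.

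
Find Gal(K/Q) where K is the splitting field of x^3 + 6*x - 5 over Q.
Gal(K/Q) = S_3 (symmetric group of order 6)

Compute the discriminant of x^3 + (0)*x^2 + (6)*x + (-5): Δ = -1539. Since Δ is not a rational square, the Galois group is not contained in A_3; it must be the full S_3 (irreducibility of the cubic rules out anything smaller).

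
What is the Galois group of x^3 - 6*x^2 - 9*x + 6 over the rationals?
Gal(K/Q) = A_3 (cyclic of order 3)

Compute the discriminant of x^3 + (-6)*x^2 + (-9)*x + (6): Δ = 15876. Since Δ is a perfect square (Δ = 126^2), the Galois group is contained in A_3. Irreducibility forces the group to be transitive on three roots, so Gal = A_3.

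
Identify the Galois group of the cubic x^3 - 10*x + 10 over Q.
Gal(K/Q) = S_3 (symmetric group of order 6)

Compute the discriminant of x^3 + (0)*x^2 + (-10)*x + (10): Δ = 1300. Since Δ is not a rational square, the Galois group is not contained in A_3; it must be the full S_3 (irreducibility of the cubic rules out anything smaller).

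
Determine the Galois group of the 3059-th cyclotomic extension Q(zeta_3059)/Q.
|Gal(Q(zeta_3059)/Q)| = phi(3059) = 2376; group ≅ (Z/3059Z)^* ≅ Z/6Z × Z/18Z × Z/22Z

The n-th cyclotomic polynomial Φ_3059(x) is the minimal polynomial of zeta_3059 over Q and has degree phi(3059) = 2376. So Q(zeta_3059) is a degree-2376 Galois extension with Galois group (Z/3059Z)^*. By CRT, (Z/3059Z)^* ≅ (Z/7Z)^* × (Z/19Z)^* × (Z/23Z)^*. Each prime-power unit group is (Z/7Z)^* ≅ Z/6Z; (Z/19Z)^* ≅ Z/18Z; (Z/23Z)^* ≅ Z/22Z. Hence Gal(Q(zeta_3059)/Q) ≅ Z/6Z × Z/18Z × Z/22Z.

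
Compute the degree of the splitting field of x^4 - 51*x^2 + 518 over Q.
[K:Q] = 4

f factors as (x^2 - 14)(x^2 - 37); the splitting field is K = Q(sqrt(14), sqrt(37)). Since 14, 37, and 518 are all non-squares in Q, the three subfields Q(sqrt(14)), Q(sqrt(37)), Q(sqrt(518)) are distinct degree-2 extensions, so [K:Q] = 4 (Klein four Galois group).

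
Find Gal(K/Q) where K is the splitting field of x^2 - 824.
Gal(K/Q) = Z/2Z (cyclic of order 2)

x^2 - 824 is irreducible over Q since 824 is not a rational square. The splitting field Q(sqrt(824)) has degree 2 over Q, and its unique nontrivial automorphism is sqrt(824) ↦ -sqrt(824). Hence Gal(Q(sqrt(824))/Q) = Z/2Z.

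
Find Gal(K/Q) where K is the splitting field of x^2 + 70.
Gal(K/Q) = Z/2Z (cyclic of order 2)

x^2 + 70 is irreducible over Q since -70 is not a rational square. The splitting field Q(sqrt(-70)) has degree 2 over Q, and its unique nontrivial automorphism is sqrt(-70) ↦ -sqrt(-70). Hence Gal(Q(sqrt(-70))/Q) = Z/2Z.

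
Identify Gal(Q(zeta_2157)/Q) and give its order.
|Gal(Q(zeta_2157)/Q)| = phi(2157) = 1436; group ≅ (Z/2157Z)^* ≅ Z/2Z × Z/718Z

The n-th cyclotomic polynomial Φ_2157(x) is the minimal polynomial of zeta_2157 over Q and has degree phi(2157) = 1436. So Q(zeta_2157) is a degree-1436 Galois extension with Galois group (Z/2157Z)^*. By CRT, (Z/2157Z)^* ≅ (Z/3Z)^* × (Z/719Z)^*. Each prime-power unit group is (Z/3Z)^* ≅ Z/2Z; (Z/719Z)^* ≅ Z/718Z. Hence Gal(Q(zeta_2157)/Q) ≅ Z/2Z × Z/718Z.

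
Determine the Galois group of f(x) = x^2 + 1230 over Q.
Gal(K/Q) = Z/2Z (cyclic of order 2)

x^2 + 1230 is irreducible over Q since -1230 is not a rational square. The splitting field Q(sqrt(-1230)) has degree 2 over Q, and its unique nontrivial automorphism is sqrt(-1230) ↦ -sqrt(-1230). Hence Gal(Q(sqrt(-1230))/Q) = Z/2Z.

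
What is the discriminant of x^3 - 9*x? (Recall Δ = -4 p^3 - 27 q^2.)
Δ = 2916

For a depressed cubic x^3 + p x + q the discriminant is Δ = -4 p^3 - 27 q^2 = -4*(-9)^3 - 27*(0)^2 = 2916 - 0 = 2916.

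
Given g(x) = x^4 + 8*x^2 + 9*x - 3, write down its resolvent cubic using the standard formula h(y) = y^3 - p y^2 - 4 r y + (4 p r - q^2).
h(y) = y^3 - 8*y^2 + 12*y - 177

Identify coefficients: p = 8, q = 9, r = -3.
Plug into h(y) = y^3 - p y^2 - 4 r y + (4 p r - q^2):
  h(y) = y^3 - (8) y^2 - 4*(-3) y + (4*(8)*(-3) - (9)^2)
       = y^3 + (-8) y^2 + (12) y + (-177).
Simplifying: h(y) = y^3 - 8*y^2 + 12*y - 177.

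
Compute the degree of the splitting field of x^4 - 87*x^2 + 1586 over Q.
[K:Q] = 4

f factors as (x^2 - 61)(x^2 - 26); the splitting field is K = Q(sqrt(61), sqrt(26)). Since 61, 26, and 1586 are all non-squares in Q, the three subfields Q(sqrt(61)), Q(sqrt(26)), Q(sqrt(1586)) are distinct degree-2 extensions, so [K:Q] = 4 (Klein four Galois group).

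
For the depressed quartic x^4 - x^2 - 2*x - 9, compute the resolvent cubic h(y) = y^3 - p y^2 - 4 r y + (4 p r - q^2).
h(y) = y^3 + y^2 + 36*y + 32

Identify coefficients: p = -1, q = -2, r = -9.
Plug into h(y) = y^3 - p y^2 - 4 r y + (4 p r - q^2):
  h(y) = y^3 - (-1) y^2 - 4*(-9) y + (4*(-1)*(-9) - (-2)^2)
       = y^3 + (1) y^2 + (36) y + (32).
Simplifying: h(y) = y^3 + y^2 + 36*y + 32.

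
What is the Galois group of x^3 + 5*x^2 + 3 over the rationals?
Gal(K/Q) = S_3 (symmetric group of order 6)

Compute the discriminant of x^3 + (5)*x^2 + (0)*x + (3): Δ = -1743. Since Δ is not a rational square, the Galois group is not contained in A_3; it must be the full S_3 (irreducibility of the cubic rules out anything smaller).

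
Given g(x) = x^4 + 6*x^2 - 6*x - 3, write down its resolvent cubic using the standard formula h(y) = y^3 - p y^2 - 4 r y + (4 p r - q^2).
h(y) = y^3 - 6*y^2 + 12*y - 108

Identify coefficients: p = 6, q = -6, r = -3.
Plug into h(y) = y^3 - p y^2 - 4 r y + (4 p r - q^2):
  h(y) = y^3 - (6) y^2 - 4*(-3) y + (4*(6)*(-3) - (-6)^2)
       = y^3 + (-6) y^2 + (12) y + (-108).
Simplifying: h(y) = y^3 - 6*y^2 + 12*y - 108.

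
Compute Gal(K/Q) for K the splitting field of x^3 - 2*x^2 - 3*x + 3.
Gal(K/Q) = S_3 (symmetric group of order 6)

Compute the discriminant of x^3 + (-2)*x^2 + (-3)*x + (3): Δ = 321. Since Δ is not a rational square, the Galois group is not contained in A_3; it must be the full S_3 (irreducibility of the cubic rules out anything smaller).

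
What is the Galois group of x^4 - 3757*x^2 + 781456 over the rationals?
Gal(K/Q) = Z/2Z (cyclic of order 2)

f factors as (x^2 - 221)(x^2 - 3536), so the splitting field is K = Q(sqrt(221), sqrt(3536)). The squarefree part of 221 is 221 and the squarefree part of 3536 is also 221, so sqrt(221) and sqrt(3536) are both rational multiples of sqrt(221). Hence Q(sqrt(221)) = Q(sqrt(3536)) = Q(sqrt(221)), and the splitting field collapses to a single degree-2 extension with Galois group Z/2Z.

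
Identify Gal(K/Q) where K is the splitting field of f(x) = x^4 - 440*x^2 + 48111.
Gal(K/Q) = V_4 (Klein four-group, Z/2Z × Z/2Z)

f factors as (x^2 - 237)(x^2 - 203), so the splitting field is K = Q(sqrt(237), sqrt(203)). The elements 237, 203, 48111 are all non-squares in Q, so sqrt(237) and sqrt(203) generate independent quadratic extensions. Thus [K:Q] = 4 and Gal(K/Q) is generated by the two order-2 automorphisms sqrt(237) ↦ -sqrt(237) and sqrt(203) ↦ -sqrt(203), giving V_4.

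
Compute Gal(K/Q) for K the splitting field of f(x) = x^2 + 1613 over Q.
Gal(K/Q) = Z/2Z (cyclic of order 2)

x^2 + 1613 is irreducible over Q since -1613 is not a rational square. The splitting field Q(sqrt(-1613)) has degree 2 over Q, and its unique nontrivial automorphism is sqrt(-1613) ↦ -sqrt(-1613). Hence Gal(Q(sqrt(-1613))/Q) = Z/2Z.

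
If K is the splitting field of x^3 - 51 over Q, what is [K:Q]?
[K:Q] = 6

x^3 - 51 has one real root r = 51^(1/3) and two complex roots r*zeta_3, r*zeta_3^2 where zeta_3 = e^(2*pi*i/3). The splitting field is Q(r, zeta_3). [Q(r):Q] = 3 and [Q(zeta_3):Q] = 2 with gcd = 1, so [Q(r, zeta_3):Q] = 3 * 2 = 6.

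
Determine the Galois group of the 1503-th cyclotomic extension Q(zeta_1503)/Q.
|Gal(Q(zeta_1503)/Q)| = phi(1503) = 996; group ≅ (Z/1503Z)^* ≅ Z/6Z × Z/166Z

The n-th cyclotomic polynomial Φ_1503(x) is the minimal polynomial of zeta_1503 over Q and has degree phi(1503) = 996. So Q(zeta_1503) is a degree-996 Galois extension with Galois group (Z/1503Z)^*. By CRT, (Z/1503Z)^* ≅ (Z/9Z)^* × (Z/167Z)^*. Each prime-power unit group is (Z/9Z)^* ≅ Z/6Z; (Z/167Z)^* ≅ Z/166Z. Hence Gal(Q(zeta_1503)/Q) ≅ Z/6Z × Z/166Z.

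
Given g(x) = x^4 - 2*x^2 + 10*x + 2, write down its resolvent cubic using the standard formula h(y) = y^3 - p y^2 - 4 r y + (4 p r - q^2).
h(y) = y^3 + 2*y^2 - 8*y - 116

Identify coefficients: p = -2, q = 10, r = 2.
Plug into h(y) = y^3 - p y^2 - 4 r y + (4 p r - q^2):
  h(y) = y^3 - (-2) y^2 - 4*(2) y + (4*(-2)*(2) - (10)^2)
       = y^3 + (2) y^2 + (-8) y + (-116).
Simplifying: h(y) = y^3 + 2*y^2 - 8*y - 116.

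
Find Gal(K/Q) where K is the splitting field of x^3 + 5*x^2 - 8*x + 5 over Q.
Gal(K/Q) = S_3 (symmetric group of order 6)

Compute the discriminant of x^3 + (5)*x^2 + (-8)*x + (5): Δ = -3127. Since Δ is not a rational square, the Galois group is not contained in A_3; it must be the full S_3 (irreducibility of the cubic rules out anything smaller).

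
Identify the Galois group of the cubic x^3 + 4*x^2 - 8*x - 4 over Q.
Gal(K/Q) = S_3 (symmetric group of order 6)

Compute the discriminant of x^3 + (4)*x^2 + (-8)*x + (-4): Δ = 5968. Since Δ is not a rational square, the Galois group is not contained in A_3; it must be the full S_3 (irreducibility of the cubic rules out anything smaller).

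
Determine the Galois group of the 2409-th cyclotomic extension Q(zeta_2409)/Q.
|Gal(Q(zeta_2409)/Q)| = phi(2409) = 1440; group ≅ (Z/2409Z)^* ≅ Z/2Z × Z/10Z × Z/72Z

The n-th cyclotomic polynomial Φ_2409(x) is the minimal polynomial of zeta_2409 over Q and has degree phi(2409) = 1440. So Q(zeta_2409) is a degree-1440 Galois extension with Galois group (Z/2409Z)^*. By CRT, (Z/2409Z)^* ≅ (Z/3Z)^* × (Z/11Z)^* × (Z/73Z)^*. Each prime-power unit group is (Z/3Z)^* ≅ Z/2Z; (Z/11Z)^* ≅ Z/10Z; (Z/73Z)^* ≅ Z/72Z. Hence Gal(Q(zeta_2409)/Q) ≅ Z/2Z × Z/10Z × Z/72Z.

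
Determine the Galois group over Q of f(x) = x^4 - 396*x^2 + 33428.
Gal(K/Q) = V_4 (Klein four-group, Z/2Z × Z/2Z)

f factors as (x^2 - 274)(x^2 - 122), so the splitting field is K = Q(sqrt(274), sqrt(122)). The elements 274, 122, 33428 are all non-squares in Q, so sqrt(274) and sqrt(122) generate independent quadratic extensions. Thus [K:Q] = 4 and Gal(K/Q) is generated by the two order-2 automorphisms sqrt(274) ↦ -sqrt(274) and sqrt(122) ↦ -sqrt(122), giving V_4.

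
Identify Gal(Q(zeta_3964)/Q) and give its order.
|Gal(Q(zeta_3964)/Q)| = phi(3964) = 1980; group ≅ (Z/3964Z)^* ≅ Z/2Z × Z/990Z

The n-th cyclotomic polynomial Φ_3964(x) is the minimal polynomial of zeta_3964 over Q and has degree phi(3964) = 1980. So Q(zeta_3964) is a degree-1980 Galois extension with Galois group (Z/3964Z)^*. By CRT, (Z/3964Z)^* ≅ (Z/4Z)^* × (Z/991Z)^*. Each prime-power unit group is (Z/4Z)^* ≅ Z/2Z; (Z/991Z)^* ≅ Z/990Z. Hence Gal(Q(zeta_3964)/Q) ≅ Z/2Z × Z/990Z.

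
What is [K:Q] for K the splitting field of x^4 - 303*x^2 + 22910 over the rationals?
[K:Q] = 4

f factors as (x^2 - 158)(x^2 - 145); the splitting field is K = Q(sqrt(158), sqrt(145)). Since 158, 145, and 22910 are all non-squares in Q, the three subfields Q(sqrt(158)), Q(sqrt(145)), Q(sqrt(22910)) are distinct degree-2 extensions, so [K:Q] = 4 (Klein four Galois group).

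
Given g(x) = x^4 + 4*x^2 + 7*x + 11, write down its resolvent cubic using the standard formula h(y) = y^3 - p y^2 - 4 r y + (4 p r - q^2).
h(y) = y^3 - 4*y^2 - 44*y + 127

Identify coefficients: p = 4, q = 7, r = 11.
Plug into h(y) = y^3 - p y^2 - 4 r y + (4 p r - q^2):
  h(y) = y^3 - (4) y^2 - 4*(11) y + (4*(4)*(11) - (7)^2)
       = y^3 + (-4) y^2 + (-44) y + (127).
Simplifying: h(y) = y^3 - 4*y^2 - 44*y + 127.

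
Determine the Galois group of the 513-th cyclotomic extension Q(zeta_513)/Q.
|Gal(Q(zeta_513)/Q)| = phi(513) = 324; group ≅ (Z/513Z)^* ≅ Z/18Z × Z/18Z

The n-th cyclotomic polynomial Φ_513(x) is the minimal polynomial of zeta_513 over Q and has degree phi(513) = 324. So Q(zeta_513) is a degree-324 Galois extension with Galois group (Z/513Z)^*. By CRT, (Z/513Z)^* ≅ (Z/27Z)^* × (Z/19Z)^*. Each prime-power unit group is (Z/27Z)^* ≅ Z/18Z; (Z/19Z)^* ≅ Z/18Z. Hence Gal(Q(zeta_513)/Q) ≅ Z/18Z × Z/18Z.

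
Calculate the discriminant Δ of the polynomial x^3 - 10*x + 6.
Δ = 3028

For a depressed cubic x^3 + p x + q the discriminant is Δ = -4 p^3 - 27 q^2 = -4*(-10)^3 - 27*(6)^2 = 4000 - 972 = 3028.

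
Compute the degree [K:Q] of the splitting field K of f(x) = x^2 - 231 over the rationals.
[K:Q] = 2

The polynomial x^2 - 231 is irreducible over Q since 231 is not a perfect square. Its splitting field is Q(sqrt(231)), which has degree 2 over Q.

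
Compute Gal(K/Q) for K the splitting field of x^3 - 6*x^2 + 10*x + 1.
Gal(K/Q) = S_3 (symmetric group of order 6)

Compute the discriminant of x^3 + (-6)*x^2 + (10)*x + (1): Δ = -643. Since Δ is not a rational square, the Galois group is not contained in A_3; it must be the full S_3 (irreducibility of the cubic rules out anything smaller).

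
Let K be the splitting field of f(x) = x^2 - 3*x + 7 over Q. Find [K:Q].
[K:Q] = 2

The discriminant of x^2 + (-3)*x + (7) is b^2 - 4c = 9 - (28) = -19. Since -19 is not a perfect square in Q, the polynomial is irreducible over Q. Its two roots generate a degree-2 extension, so [K:Q] = 2.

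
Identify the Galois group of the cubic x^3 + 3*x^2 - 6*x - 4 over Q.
Gal(K/Q) = S_3 (symmetric group of order 6)

Compute the discriminant of x^3 + (3)*x^2 + (-6)*x + (-4): Δ = 2484. Since Δ is not a rational square, the Galois group is not contained in A_3; it must be the full S_3 (irreducibility of the cubic rules out anything smaller).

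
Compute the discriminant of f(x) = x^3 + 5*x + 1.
Δ = -527

For a depressed cubic x^3 + p x + q the discriminant is Δ = -4 p^3 - 27 q^2 = -4*(5)^3 - 27*(1)^2 = -500 - 27 = -527.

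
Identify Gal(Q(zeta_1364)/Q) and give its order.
|Gal(Q(zeta_1364)/Q)| = phi(1364) = 600; group ≅ (Z/1364Z)^* ≅ Z/2Z × Z/10Z × Z/30Z

The n-th cyclotomic polynomial Φ_1364(x) is the minimal polynomial of zeta_1364 over Q and has degree phi(1364) = 600. So Q(zeta_1364) is a degree-600 Galois extension with Galois group (Z/1364Z)^*. By CRT, (Z/1364Z)^* ≅ (Z/4Z)^* × (Z/11Z)^* × (Z/31Z)^*. Each prime-power unit group is (Z/4Z)^* ≅ Z/2Z; (Z/11Z)^* ≅ Z/10Z; (Z/31Z)^* ≅ Z/30Z. Hence Gal(Q(zeta_1364)/Q) ≅ Z/2Z × Z/10Z × Z/30Z.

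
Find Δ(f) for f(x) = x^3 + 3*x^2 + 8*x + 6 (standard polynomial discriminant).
Δ = -500

For x^3 + a x^2 + b x + c the discriminant is Δ = 18 a b c - 4 a^3 c + a^2 b^2 - 4 b^3 - 27 c^2.
Plug a = 3, b = 8, c = 6:
  18*(3)*(8)*(6) - 4*(3)^3*(6) + (3)^2*(8)^2 - 4*(8)^3 - 27*(6)^2
  = 2592 + (-648) + 576 + (-2048) + (-972)
  = -500.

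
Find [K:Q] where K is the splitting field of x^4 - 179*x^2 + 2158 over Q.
[K:Q] = 4

f factors as (x^2 - 13)(x^2 - 166); the splitting field is K = Q(sqrt(13), sqrt(166)). Since 13, 166, and 2158 are all non-squares in Q, the three subfields Q(sqrt(13)), Q(sqrt(166)), Q(sqrt(2158)) are distinct degree-2 extensions, so [K:Q] = 4 (Klein four Galois group).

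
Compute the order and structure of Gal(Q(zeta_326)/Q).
|Gal(Q(zeta_326)/Q)| = phi(326) = 162; group ≅ (Z/326Z)^* ≅ Z/162Z

The n-th cyclotomic polynomial Φ_326(x) is the minimal polynomial of zeta_326 over Q and has degree phi(326) = 162. So Q(zeta_326) is a degree-162 Galois extension with Galois group (Z/326Z)^*. By CRT, (Z/326Z)^* ≅ (Z/2Z)^* × (Z/163Z)^*. Each prime-power unit group is (Z/2Z)^* ≅ trivial group (order 1); (Z/163Z)^* ≅ Z/162Z. Hence Gal(Q(zeta_326)/Q) ≅ Z/162Z.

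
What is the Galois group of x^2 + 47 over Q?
Gal(K/Q) = Z/2Z (cyclic of order 2)

x^2 + 47 is irreducible over Q since -47 is not a rational square. The splitting field Q(sqrt(-47)) has degree 2 over Q, and its unique nontrivial automorphism is sqrt(-47) ↦ -sqrt(-47). Hence Gal(Q(sqrt(-47))/Q) = Z/2Z.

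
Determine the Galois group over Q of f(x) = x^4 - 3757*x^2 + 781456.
Gal(K/Q) = Z/2Z (cyclic of order 2)

f factors as (x^2 - 221)(x^2 - 3536), so the splitting field is K = Q(sqrt(221), sqrt(3536)). The squarefree part of 221 is 221 and the squarefree part of 3536 is also 221, so sqrt(221) and sqrt(3536) are both rational multiples of sqrt(221). Hence Q(sqrt(221)) = Q(sqrt(3536)) = Q(sqrt(221)), and the splitting field collapses to a single degree-2 extension with Galois group Z/2Z.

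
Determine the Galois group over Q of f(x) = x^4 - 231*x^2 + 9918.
Gal(K/Q) = V_4 (Klein four-group, Z/2Z × Z/2Z)

f factors as (x^2 - 174)(x^2 - 57), so the splitting field is K = Q(sqrt(174), sqrt(57)). The elements 174, 57, 9918 are all non-squares in Q, so sqrt(174) and sqrt(57) generate independent quadratic extensions. Thus [K:Q] = 4 and Gal(K/Q) is generated by the two order-2 automorphisms sqrt(174) ↦ -sqrt(174) and sqrt(57) ↦ -sqrt(57), giving V_4.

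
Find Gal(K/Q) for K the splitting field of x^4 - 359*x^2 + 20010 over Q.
Gal(K/Q) = V_4 (Klein four-group, Z/2Z × Z/2Z)

f factors as (x^2 - 69)(x^2 - 290), so the splitting field is K = Q(sqrt(69), sqrt(290)). The elements 69, 290, 20010 are all non-squares in Q, so sqrt(69) and sqrt(290) generate independent quadratic extensions. Thus [K:Q] = 4 and Gal(K/Q) is generated by the two order-2 automorphisms sqrt(69) ↦ -sqrt(69) and sqrt(290) ↦ -sqrt(290), giving V_4.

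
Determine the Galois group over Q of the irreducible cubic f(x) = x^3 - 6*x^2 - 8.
Gal(K/Q) = S_3 (symmetric group of order 6)

Compute the discriminant of x^3 + (-6)*x^2 + (0)*x + (-8): Δ = -8640. Since Δ is not a rational square, the Galois group is not contained in A_3; it must be the full S_3 (irreducibility of the cubic rules out anything smaller).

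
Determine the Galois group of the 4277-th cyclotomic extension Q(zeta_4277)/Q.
|Gal(Q(zeta_4277)/Q)| = phi(4277) = 3312; group ≅ (Z/4277Z)^* ≅ Z/6Z × Z/12Z × Z/46Z

The n-th cyclotomic polynomial Φ_4277(x) is the minimal polynomial of zeta_4277 over Q and has degree phi(4277) = 3312. So Q(zeta_4277) is a degree-3312 Galois extension with Galois group (Z/4277Z)^*. By CRT, (Z/4277Z)^* ≅ (Z/7Z)^* × (Z/13Z)^* × (Z/47Z)^*. Each prime-power unit group is (Z/7Z)^* ≅ Z/6Z; (Z/13Z)^* ≅ Z/12Z; (Z/47Z)^* ≅ Z/46Z. Hence Gal(Q(zeta_4277)/Q) ≅ Z/6Z × Z/12Z × Z/46Z.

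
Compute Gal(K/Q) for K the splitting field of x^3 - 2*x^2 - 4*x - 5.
Gal(K/Q) = S_3 (symmetric group of order 6)

Compute the discriminant of x^3 + (-2)*x^2 + (-4)*x + (-5): Δ = -1235. Since Δ is not a rational square, the Galois group is not contained in A_3; it must be the full S_3 (irreducibility of the cubic rules out anything smaller).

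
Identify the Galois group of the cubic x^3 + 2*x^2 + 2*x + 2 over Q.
Gal(K/Q) = S_3 (symmetric group of order 6)

Compute the discriminant of x^3 + (2)*x^2 + (2)*x + (2): Δ = -44. Since Δ is not a rational square, the Galois group is not contained in A_3; it must be the full S_3 (irreducibility of the cubic rules out anything smaller).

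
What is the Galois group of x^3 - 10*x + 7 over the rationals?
Gal(K/Q) = S_3 (symmetric group of order 6)

Compute the discriminant of x^3 + (0)*x^2 + (-10)*x + (7): Δ = 2677. Since Δ is not a rational square, the Galois group is not contained in A_3; it must be the full S_3 (irreducibility of the cubic rules out anything smaller).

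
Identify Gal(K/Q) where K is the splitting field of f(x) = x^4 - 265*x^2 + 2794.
Gal(K/Q) = V_4 (Klein four-group, Z/2Z × Z/2Z)

f factors as (x^2 - 254)(x^2 - 11), so the splitting field is K = Q(sqrt(254), sqrt(11)). The elements 254, 11, 2794 are all non-squares in Q, so sqrt(254) and sqrt(11) generate independent quadratic extensions. Thus [K:Q] = 4 and Gal(K/Q) is generated by the two order-2 automorphisms sqrt(254) ↦ -sqrt(254) and sqrt(11) ↦ -sqrt(11), giving V_4.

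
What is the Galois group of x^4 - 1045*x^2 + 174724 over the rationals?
Gal(K/Q) = Z/2Z (cyclic of order 2)

f factors as (x^2 - 209)(x^2 - 836), so the splitting field is K = Q(sqrt(209), sqrt(836)). The squarefree part of 209 is 209 and the squarefree part of 836 is also 209, so sqrt(209) and sqrt(836) are both rational multiples of sqrt(209). Hence Q(sqrt(209)) = Q(sqrt(836)) = Q(sqrt(209)), and the splitting field collapses to a single degree-2 extension with Galois group Z/2Z.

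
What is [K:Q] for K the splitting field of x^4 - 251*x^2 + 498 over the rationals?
[K:Q] = 4

f factors as (x^2 - 249)(x^2 - 2); the splitting field is K = Q(sqrt(249), sqrt(2)). Since 249, 2, and 498 are all non-squares in Q, the three subfields Q(sqrt(249)), Q(sqrt(2)), Q(sqrt(498)) are distinct degree-2 extensions, so [K:Q] = 4 (Klein four Galois group).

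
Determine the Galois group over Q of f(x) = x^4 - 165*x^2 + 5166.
Gal(K/Q) = V_4 (Klein four-group, Z/2Z × Z/2Z)

f factors as (x^2 - 42)(x^2 - 123), so the splitting field is K = Q(sqrt(42), sqrt(123)). The elements 42, 123, 5166 are all non-squares in Q, so sqrt(42) and sqrt(123) generate independent quadratic extensions. Thus [K:Q] = 4 and Gal(K/Q) is generated by the two order-2 automorphisms sqrt(42) ↦ -sqrt(42) and sqrt(123) ↦ -sqrt(123), giving V_4.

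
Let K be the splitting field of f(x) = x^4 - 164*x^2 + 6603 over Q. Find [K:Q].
[K:Q] = 4

f factors as (x^2 - 71)(x^2 - 93); the splitting field is K = Q(sqrt(71), sqrt(93)). Since 71, 93, and 6603 are all non-squares in Q, the three subfields Q(sqrt(71)), Q(sqrt(93)), Q(sqrt(6603)) are distinct degree-2 extensions, so [K:Q] = 4 (Klein four Galois group).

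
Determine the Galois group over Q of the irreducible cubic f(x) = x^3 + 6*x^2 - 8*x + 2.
Gal(K/Q) = S_3 (symmetric group of order 6)

Compute the discriminant of x^3 + (6)*x^2 + (-8)*x + (2): Δ = 788. Since Δ is not a rational square, the Galois group is not contained in A_3; it must be the full S_3 (irreducibility of the cubic rules out anything smaller).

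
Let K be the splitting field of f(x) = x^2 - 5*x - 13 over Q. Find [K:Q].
[K:Q] = 2

The discriminant of x^2 + (-5)*x + (-13) is b^2 - 4c = 25 - (-52) = 77. Since 77 is not a perfect square in Q, the polynomial is irreducible over Q. Its two roots generate a degree-2 extension, so [K:Q] = 2.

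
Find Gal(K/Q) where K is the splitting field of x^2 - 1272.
Gal(K/Q) = Z/2Z (cyclic of order 2)

x^2 - 1272 is irreducible over Q since 1272 is not a rational square. The splitting field Q(sqrt(1272)) has degree 2 over Q, and its unique nontrivial automorphism is sqrt(1272) ↦ -sqrt(1272). Hence Gal(Q(sqrt(1272))/Q) = Z/2Z.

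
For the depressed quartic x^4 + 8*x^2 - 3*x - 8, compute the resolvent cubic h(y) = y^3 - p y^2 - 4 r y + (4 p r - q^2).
h(y) = y^3 - 8*y^2 + 32*y - 265

Identify coefficients: p = 8, q = -3, r = -8.
Plug into h(y) = y^3 - p y^2 - 4 r y + (4 p r - q^2):
  h(y) = y^3 - (8) y^2 - 4*(-8) y + (4*(8)*(-8) - (-3)^2)
       = y^3 + (-8) y^2 + (32) y + (-265).
Simplifying: h(y) = y^3 - 8*y^2 + 32*y - 265.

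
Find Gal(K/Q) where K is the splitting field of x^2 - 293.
Gal(K/Q) = Z/2Z (cyclic of order 2)

x^2 - 293 is irreducible over Q since 293 is not a rational square. The splitting field Q(sqrt(293)) has degree 2 over Q, and its unique nontrivial automorphism is sqrt(293) ↦ -sqrt(293). Hence Gal(Q(sqrt(293))/Q) = Z/2Z.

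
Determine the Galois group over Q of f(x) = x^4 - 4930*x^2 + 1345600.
Gal(K/Q) = Z/2Z (cyclic of order 2)

f factors as (x^2 - 290)(x^2 - 4640), so the splitting field is K = Q(sqrt(290), sqrt(4640)). The squarefree part of 290 is 290 and the squarefree part of 4640 is also 290, so sqrt(290) and sqrt(4640) are both rational multiples of sqrt(290). Hence Q(sqrt(290)) = Q(sqrt(4640)) = Q(sqrt(290)), and the splitting field collapses to a single degree-2 extension with Galois group Z/2Z.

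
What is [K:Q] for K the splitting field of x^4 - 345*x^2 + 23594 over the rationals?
[K:Q] = 4

f factors as (x^2 - 251)(x^2 - 94); the splitting field is K = Q(sqrt(251), sqrt(94)). Since 251, 94, and 23594 are all non-squares in Q, the three subfields Q(sqrt(251)), Q(sqrt(94)), Q(sqrt(23594)) are distinct degree-2 extensions, so [K:Q] = 4 (Klein four Galois group).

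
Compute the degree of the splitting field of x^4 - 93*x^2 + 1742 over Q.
[K:Q] = 4

f factors as (x^2 - 67)(x^2 - 26); the splitting field is K = Q(sqrt(67), sqrt(26)). Since 67, 26, and 1742 are all non-squares in Q, the three subfields Q(sqrt(67)), Q(sqrt(26)), Q(sqrt(1742)) are distinct degree-2 extensions, so [K:Q] = 4 (Klein four Galois group).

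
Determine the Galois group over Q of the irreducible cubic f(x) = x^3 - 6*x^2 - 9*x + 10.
Gal(K/Q) = S_3 (symmetric group of order 6)

Compute the discriminant of x^3 + (-6)*x^2 + (-9)*x + (10): Δ = 21492. Since Δ is not a rational square, the Galois group is not contained in A_3; it must be the full S_3 (irreducibility of the cubic rules out anything smaller).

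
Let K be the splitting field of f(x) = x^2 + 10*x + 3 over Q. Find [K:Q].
[K:Q] = 2

The discriminant of x^2 + (10)*x + (3) is b^2 - 4c = 100 - (12) = 88. Since 88 is not a perfect square in Q, the polynomial is irreducible over Q. Its two roots generate a degree-2 extension, so [K:Q] = 2.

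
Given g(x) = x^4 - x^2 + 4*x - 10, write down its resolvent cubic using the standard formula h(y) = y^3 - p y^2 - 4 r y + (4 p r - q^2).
h(y) = y^3 + y^2 + 40*y + 24

Identify coefficients: p = -1, q = 4, r = -10.
Plug into h(y) = y^3 - p y^2 - 4 r y + (4 p r - q^2):
  h(y) = y^3 - (-1) y^2 - 4*(-10) y + (4*(-1)*(-10) - (4)^2)
       = y^3 + (1) y^2 + (40) y + (24).
Simplifying: h(y) = y^3 + y^2 + 40*y + 24.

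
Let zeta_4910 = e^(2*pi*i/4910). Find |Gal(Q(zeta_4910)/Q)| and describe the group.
|Gal(Q(zeta_4910)/Q)| = phi(4910) = 1960; group ≅ (Z/4910Z)^* ≅ Z/4Z × Z/490Z

The n-th cyclotomic polynomial Φ_4910(x) is the minimal polynomial of zeta_4910 over Q and has degree phi(4910) = 1960. So Q(zeta_4910) is a degree-1960 Galois extension with Galois group (Z/4910Z)^*. By CRT, (Z/4910Z)^* ≅ (Z/2Z)^* × (Z/5Z)^* × (Z/491Z)^*. Each prime-power unit group is (Z/2Z)^* ≅ trivial group (order 1); (Z/5Z)^* ≅ Z/4Z; (Z/491Z)^* ≅ Z/490Z. Hence Gal(Q(zeta_4910)/Q) ≅ Z/4Z × Z/490Z.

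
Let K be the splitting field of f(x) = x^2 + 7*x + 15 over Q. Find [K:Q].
[K:Q] = 2

The discriminant of x^2 + (7)*x + (15) is b^2 - 4c = 49 - (60) = -11. Since -11 is not a perfect square in Q, the polynomial is irreducible over Q. Its two roots generate a degree-2 extension, so [K:Q] = 2.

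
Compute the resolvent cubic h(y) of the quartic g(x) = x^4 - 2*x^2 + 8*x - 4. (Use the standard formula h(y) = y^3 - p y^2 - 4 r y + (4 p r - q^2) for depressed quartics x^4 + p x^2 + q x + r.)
h(y) = y^3 + 2*y^2 + 16*y - 32

Identify coefficients: p = -2, q = 8, r = -4.
Plug into h(y) = y^3 - p y^2 - 4 r y + (4 p r - q^2):
  h(y) = y^3 - (-2) y^2 - 4*(-4) y + (4*(-2)*(-4) - (8)^2)
       = y^3 + (2) y^2 + (16) y + (-32).
Simplifying: h(y) = y^3 + 2*y^2 + 16*y - 32.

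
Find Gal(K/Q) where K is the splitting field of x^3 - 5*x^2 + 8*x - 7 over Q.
Gal(K/Q) = S_3 (symmetric group of order 6)

Compute the discriminant of x^3 + (-5)*x^2 + (8)*x + (-7): Δ = -231. Since Δ is not a rational square, the Galois group is not contained in A_3; it must be the full S_3 (irreducibility of the cubic rules out anything smaller).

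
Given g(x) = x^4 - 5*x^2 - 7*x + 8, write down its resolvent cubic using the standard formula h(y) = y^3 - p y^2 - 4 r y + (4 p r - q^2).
h(y) = y^3 + 5*y^2 - 32*y - 209

Identify coefficients: p = -5, q = -7, r = 8.
Plug into h(y) = y^3 - p y^2 - 4 r y + (4 p r - q^2):
  h(y) = y^3 - (-5) y^2 - 4*(8) y + (4*(-5)*(8) - (-7)^2)
       = y^3 + (5) y^2 + (-32) y + (-209).
Simplifying: h(y) = y^3 + 5*y^2 - 32*y - 209.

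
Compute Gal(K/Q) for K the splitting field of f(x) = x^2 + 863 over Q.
Gal(K/Q) = Z/2Z (cyclic of order 2)

x^2 + 863 is irreducible over Q since -863 is not a rational square. The splitting field Q(sqrt(-863)) has degree 2 over Q, and its unique nontrivial automorphism is sqrt(-863) ↦ -sqrt(-863). Hence Gal(Q(sqrt(-863))/Q) = Z/2Z.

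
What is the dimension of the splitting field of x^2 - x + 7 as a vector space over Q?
[K:Q] = 2

The discriminant of x^2 + (-1)*x + (7) is b^2 - 4c = 1 - (28) = -27. Since -27 is not a perfect square in Q, the polynomial is irreducible over Q. Its two roots generate a degree-2 extension, so [K:Q] = 2.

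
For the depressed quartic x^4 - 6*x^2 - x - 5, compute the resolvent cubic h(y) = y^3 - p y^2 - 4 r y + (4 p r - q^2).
h(y) = y^3 + 6*y^2 + 20*y + 119

Identify coefficients: p = -6, q = -1, r = -5.
Plug into h(y) = y^3 - p y^2 - 4 r y + (4 p r - q^2):
  h(y) = y^3 - (-6) y^2 - 4*(-5) y + (4*(-6)*(-5) - (-1)^2)
       = y^3 + (6) y^2 + (20) y + (119).
Simplifying: h(y) = y^3 + 6*y^2 + 20*y + 119.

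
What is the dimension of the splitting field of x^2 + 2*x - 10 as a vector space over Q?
[K:Q] = 2

The discriminant of x^2 + (2)*x + (-10) is b^2 - 4c = 4 - (-40) = 44. Since 44 is not a perfect square in Q, the polynomial is irreducible over Q. Its two roots generate a degree-2 extension, so [K:Q] = 2.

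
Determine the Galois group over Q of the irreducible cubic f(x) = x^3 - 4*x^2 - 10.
Gal(K/Q) = S_3 (symmetric group of order 6)

Compute the discriminant of x^3 + (-4)*x^2 + (0)*x + (-10): Δ = -5260. Since Δ is not a rational square, the Galois group is not contained in A_3; it must be the full S_3 (irreducibility of the cubic rules out anything smaller).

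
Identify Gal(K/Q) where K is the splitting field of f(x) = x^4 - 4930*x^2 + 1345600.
Gal(K/Q) = Z/2Z (cyclic of order 2)

f factors as (x^2 - 290)(x^2 - 4640), so the splitting field is K = Q(sqrt(290), sqrt(4640)). The squarefree part of 290 is 290 and the squarefree part of 4640 is also 290, so sqrt(290) and sqrt(4640) are both rational multiples of sqrt(290). Hence Q(sqrt(290)) = Q(sqrt(4640)) = Q(sqrt(290)), and the splitting field collapses to a single degree-2 extension with Galois group Z/2Z.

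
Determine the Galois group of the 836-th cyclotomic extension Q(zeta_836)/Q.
|Gal(Q(zeta_836)/Q)| = phi(836) = 360; group ≅ (Z/836Z)^* ≅ Z/2Z × Z/10Z × Z/18Z

The n-th cyclotomic polynomial Φ_836(x) is the minimal polynomial of zeta_836 over Q and has degree phi(836) = 360. So Q(zeta_836) is a degree-360 Galois extension with Galois group (Z/836Z)^*. By CRT, (Z/836Z)^* ≅ (Z/4Z)^* × (Z/11Z)^* × (Z/19Z)^*. Each prime-power unit group is (Z/4Z)^* ≅ Z/2Z; (Z/11Z)^* ≅ Z/10Z; (Z/19Z)^* ≅ Z/18Z. Hence Gal(Q(zeta_836)/Q) ≅ Z/2Z × Z/10Z × Z/18Z.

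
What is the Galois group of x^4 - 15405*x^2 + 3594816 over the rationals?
Gal(K/Q) = Z/2Z (cyclic of order 2)

f factors as (x^2 - 15168)(x^2 - 237), so the splitting field is K = Q(sqrt(15168), sqrt(237)). The squarefree part of 15168 is 237 and the squarefree part of 237 is also 237, so sqrt(15168) and sqrt(237) are both rational multiples of sqrt(237). Hence Q(sqrt(15168)) = Q(sqrt(237)) = Q(sqrt(237)), and the splitting field collapses to a single degree-2 extension with Galois group Z/2Z.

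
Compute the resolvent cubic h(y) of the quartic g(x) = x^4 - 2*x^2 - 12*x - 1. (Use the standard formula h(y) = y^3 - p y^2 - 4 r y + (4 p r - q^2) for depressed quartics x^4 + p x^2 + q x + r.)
h(y) = y^3 + 2*y^2 + 4*y - 136

Identify coefficients: p = -2, q = -12, r = -1.
Plug into h(y) = y^3 - p y^2 - 4 r y + (4 p r - q^2):
  h(y) = y^3 - (-2) y^2 - 4*(-1) y + (4*(-2)*(-1) - (-12)^2)
       = y^3 + (2) y^2 + (4) y + (-136).
Simplifying: h(y) = y^3 + 2*y^2 + 4*y - 136.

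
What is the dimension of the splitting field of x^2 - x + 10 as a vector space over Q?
[K:Q] = 2

The discriminant of x^2 + (-1)*x + (10) is b^2 - 4c = 1 - (40) = -39. Since -39 is not a perfect square in Q, the polynomial is irreducible over Q. Its two roots generate a degree-2 extension, so [K:Q] = 2.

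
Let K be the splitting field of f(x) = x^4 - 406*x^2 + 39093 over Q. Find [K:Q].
[K:Q] = 4

f factors as (x^2 - 157)(x^2 - 249); the splitting field is K = Q(sqrt(157), sqrt(249)). Since 157, 249, and 39093 are all non-squares in Q, the three subfields Q(sqrt(157)), Q(sqrt(249)), Q(sqrt(39093)) are distinct degree-2 extensions, so [K:Q] = 4 (Klein four Galois group).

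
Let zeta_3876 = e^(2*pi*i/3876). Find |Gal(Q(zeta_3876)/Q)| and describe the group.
|Gal(Q(zeta_3876)/Q)| = phi(3876) = 1152; group ≅ (Z/3876Z)^* ≅ Z/2Z × Z/2Z × Z/16Z × Z/18Z

The n-th cyclotomic polynomial Φ_3876(x) is the minimal polynomial of zeta_3876 over Q and has degree phi(3876) = 1152. So Q(zeta_3876) is a degree-1152 Galois extension with Galois group (Z/3876Z)^*. By CRT, (Z/3876Z)^* ≅ (Z/4Z)^* × (Z/3Z)^* × (Z/17Z)^* × (Z/19Z)^*. Each prime-power unit group is (Z/4Z)^* ≅ Z/2Z; (Z/3Z)^* ≅ Z/2Z; (Z/17Z)^* ≅ Z/16Z; (Z/19Z)^* ≅ Z/18Z. Hence Gal(Q(zeta_3876)/Q) ≅ Z/2Z × Z/2Z × Z/16Z × Z/18Z.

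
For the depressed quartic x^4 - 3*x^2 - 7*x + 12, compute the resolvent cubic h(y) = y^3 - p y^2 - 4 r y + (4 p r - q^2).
h(y) = y^3 + 3*y^2 - 48*y - 193

Identify coefficients: p = -3, q = -7, r = 12.
Plug into h(y) = y^3 - p y^2 - 4 r y + (4 p r - q^2):
  h(y) = y^3 - (-3) y^2 - 4*(12) y + (4*(-3)*(12) - (-7)^2)
       = y^3 + (3) y^2 + (-48) y + (-193).
Simplifying: h(y) = y^3 + 3*y^2 - 48*y - 193.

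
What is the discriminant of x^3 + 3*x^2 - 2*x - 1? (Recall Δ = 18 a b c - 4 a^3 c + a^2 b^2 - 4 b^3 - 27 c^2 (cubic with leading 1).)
Δ = 257

For x^3 + a x^2 + b x + c the discriminant is Δ = 18 a b c - 4 a^3 c + a^2 b^2 - 4 b^3 - 27 c^2.
Plug a = 3, b = -2, c = -1:
  18*(3)*(-2)*(-1) - 4*(3)^3*(-1) + (3)^2*(-2)^2 - 4*(-2)^3 - 27*(-1)^2
  = 108 + (108) + 36 + (32) + (-27)
  = 257.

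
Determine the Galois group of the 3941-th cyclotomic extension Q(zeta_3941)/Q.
|Gal(Q(zeta_3941)/Q)| = phi(3941) = 3372; group ≅ (Z/3941Z)^* ≅ Z/6Z × Z/562Z

The n-th cyclotomic polynomial Φ_3941(x) is the minimal polynomial of zeta_3941 over Q and has degree phi(3941) = 3372. So Q(zeta_3941) is a degree-3372 Galois extension with Galois group (Z/3941Z)^*. By CRT, (Z/3941Z)^* ≅ (Z/7Z)^* × (Z/563Z)^*. Each prime-power unit group is (Z/7Z)^* ≅ Z/6Z; (Z/563Z)^* ≅ Z/562Z. Hence Gal(Q(zeta_3941)/Q) ≅ Z/6Z × Z/562Z.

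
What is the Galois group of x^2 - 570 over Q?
Gal(K/Q) = Z/2Z (cyclic of order 2)

x^2 - 570 is irreducible over Q since 570 is not a rational square. The splitting field Q(sqrt(570)) has degree 2 over Q, and its unique nontrivial automorphism is sqrt(570) ↦ -sqrt(570). Hence Gal(Q(sqrt(570))/Q) = Z/2Z.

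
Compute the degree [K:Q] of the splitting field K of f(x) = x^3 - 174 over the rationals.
[K:Q] = 6

x^3 - 174 has one real root r = 174^(1/3) and two complex roots r*zeta_3, r*zeta_3^2 where zeta_3 = e^(2*pi*i/3). The splitting field is Q(r, zeta_3). [Q(r):Q] = 3 and [Q(zeta_3):Q] = 2 with gcd = 1, so [Q(r, zeta_3):Q] = 3 * 2 = 6.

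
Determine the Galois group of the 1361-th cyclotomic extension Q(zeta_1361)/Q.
|Gal(Q(zeta_1361)/Q)| = phi(1361) = 1360; group ≅ (Z/1361Z)^* ≅ Z/1360Z

The n-th cyclotomic polynomial Φ_1361(x) is the minimal polynomial of zeta_1361 over Q and has degree phi(1361) = 1360. So Q(zeta_1361) is a degree-1360 Galois extension with Galois group (Z/1361Z)^*. (Z/1361Z)^* is cyclic since 1361 is an odd prime power (or 4). Hence Gal(Q(zeta_1361)/Q) ≅ Z/1360Z.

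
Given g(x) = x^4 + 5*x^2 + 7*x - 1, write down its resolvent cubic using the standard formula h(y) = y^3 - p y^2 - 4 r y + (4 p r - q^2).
h(y) = y^3 - 5*y^2 + 4*y - 69

Identify coefficients: p = 5, q = 7, r = -1.
Plug into h(y) = y^3 - p y^2 - 4 r y + (4 p r - q^2):
  h(y) = y^3 - (5) y^2 - 4*(-1) y + (4*(5)*(-1) - (7)^2)
       = y^3 + (-5) y^2 + (4) y + (-69).
Simplifying: h(y) = y^3 - 5*y^2 + 4*y - 69.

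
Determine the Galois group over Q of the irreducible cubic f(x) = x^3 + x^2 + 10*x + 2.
Gal(K/Q) = S_3 (symmetric group of order 6)

Compute the discriminant of x^3 + (1)*x^2 + (10)*x + (2): Δ = -3656. Since Δ is not a rational square, the Galois group is not contained in A_3; it must be the full S_3 (irreducibility of the cubic rules out anything smaller).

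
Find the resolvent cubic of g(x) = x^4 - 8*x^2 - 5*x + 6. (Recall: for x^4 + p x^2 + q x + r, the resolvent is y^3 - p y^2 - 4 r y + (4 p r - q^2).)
h(y) = y^3 + 8*y^2 - 24*y - 217

Identify coefficients: p = -8, q = -5, r = 6.
Plug into h(y) = y^3 - p y^2 - 4 r y + (4 p r - q^2):
  h(y) = y^3 - (-8) y^2 - 4*(6) y + (4*(-8)*(6) - (-5)^2)
       = y^3 + (8) y^2 + (-24) y + (-217).
Simplifying: h(y) = y^3 + 8*y^2 - 24*y - 217.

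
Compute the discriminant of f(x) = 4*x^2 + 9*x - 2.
Δ = 113

For a quadratic a x^2 + b x + c the discriminant is Δ = b^2 - 4ac = (9)^2 - 4*(4)*(-2) = 81 - (-32) = 113.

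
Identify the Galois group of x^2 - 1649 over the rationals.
Gal(K/Q) = Z/2Z (cyclic of order 2)

x^2 - 1649 is irreducible over Q since 1649 is not a rational square. The splitting field Q(sqrt(1649)) has degree 2 over Q, and its unique nontrivial automorphism is sqrt(1649) ↦ -sqrt(1649). Hence Gal(Q(sqrt(1649))/Q) = Z/2Z.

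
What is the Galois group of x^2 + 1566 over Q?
Gal(K/Q) = Z/2Z (cyclic of order 2)

x^2 + 1566 is irreducible over Q since -1566 is not a rational square. The splitting field Q(sqrt(-1566)) has degree 2 over Q, and its unique nontrivial automorphism is sqrt(-1566) ↦ -sqrt(-1566). Hence Gal(Q(sqrt(-1566))/Q) = Z/2Z.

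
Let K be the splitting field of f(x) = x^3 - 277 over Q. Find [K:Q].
[K:Q] = 6

x^3 - 277 has one real root r = 277^(1/3) and two complex roots r*zeta_3, r*zeta_3^2 where zeta_3 = e^(2*pi*i/3). The splitting field is Q(r, zeta_3). [Q(r):Q] = 3 and [Q(zeta_3):Q] = 2 with gcd = 1, so [Q(r, zeta_3):Q] = 3 * 2 = 6.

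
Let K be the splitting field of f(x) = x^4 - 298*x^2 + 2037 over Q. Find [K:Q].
[K:Q] = 4

f factors as (x^2 - 291)(x^2 - 7); the splitting field is K = Q(sqrt(291), sqrt(7)). Since 291, 7, and 2037 are all non-squares in Q, the three subfields Q(sqrt(291)), Q(sqrt(7)), Q(sqrt(2037)) are distinct degree-2 extensions, so [K:Q] = 4 (Klein four Galois group).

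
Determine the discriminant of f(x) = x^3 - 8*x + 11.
Δ = -1219

For a depressed cubic x^3 + p x + q the discriminant is Δ = -4 p^3 - 27 q^2 = -4*(-8)^3 - 27*(11)^2 = 2048 - 3267 = -1219.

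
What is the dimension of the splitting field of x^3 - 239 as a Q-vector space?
[K:Q] = 6

x^3 - 239 has one real root r = 239^(1/3) and two complex roots r*zeta_3, r*zeta_3^2 where zeta_3 = e^(2*pi*i/3). The splitting field is Q(r, zeta_3). [Q(r):Q] = 3 and [Q(zeta_3):Q] = 2 with gcd = 1, so [Q(r, zeta_3):Q] = 3 * 2 = 6.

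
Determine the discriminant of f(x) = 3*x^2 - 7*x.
Δ = 49

For a quadratic a x^2 + b x + c the discriminant is Δ = b^2 - 4ac = (-7)^2 - 4*(3)*(0) = 49 - (0) = 49.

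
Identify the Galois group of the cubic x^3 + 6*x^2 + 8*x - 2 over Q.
Gal(K/Q) = S_3 (symmetric group of order 6)

Compute the discriminant of x^3 + (6)*x^2 + (8)*x + (-2): Δ = 148. Since Δ is not a rational square, the Galois group is not contained in A_3; it must be the full S_3 (irreducibility of the cubic rules out anything smaller).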